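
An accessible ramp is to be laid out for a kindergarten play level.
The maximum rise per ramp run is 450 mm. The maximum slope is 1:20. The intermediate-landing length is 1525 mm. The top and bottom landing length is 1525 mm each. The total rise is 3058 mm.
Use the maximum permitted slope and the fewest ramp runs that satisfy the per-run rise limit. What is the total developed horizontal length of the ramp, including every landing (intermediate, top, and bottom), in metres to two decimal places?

3058 / 450 = 6.796 → round up to 7 ramp runs. That means 6 intermediate landings.
Ramp run (horizontal) at 1:20: 3058 × 20 = 61160 mm.
6 intermediate landings contribute 6 × 1525 = 9150 mm.
Top and bottom landings: 2 × 1525 = 3050 mm.
Total = 61160 + 9150 + 3050 = 73360 mm.
= 73.36 m.

73.36 m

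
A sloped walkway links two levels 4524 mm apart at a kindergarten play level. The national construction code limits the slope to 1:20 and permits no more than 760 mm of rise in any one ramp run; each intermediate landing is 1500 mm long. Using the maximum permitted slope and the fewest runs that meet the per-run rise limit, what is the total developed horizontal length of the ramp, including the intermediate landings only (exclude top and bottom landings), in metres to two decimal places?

⌈4524/760⌉ = 6 ramp runs. That means 5 intermediate landings.
Horizontal run for 4524 mm of rise at 1:20 is 4524 × 20 = 90480 mm.
5 intermediate landings contribute 5 × 1500 = 7500 mm.
Total developed length = 90480 + 7500 = 97980 mm.
= 97.98 m.

97.98 m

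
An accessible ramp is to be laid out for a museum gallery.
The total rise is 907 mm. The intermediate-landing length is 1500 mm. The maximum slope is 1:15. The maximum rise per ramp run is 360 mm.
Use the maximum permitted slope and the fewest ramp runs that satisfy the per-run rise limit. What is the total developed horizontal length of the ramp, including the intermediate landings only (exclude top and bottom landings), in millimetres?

16605 mm

⌈907/360⌉ = 3 ramp runs. That means 2 intermediate landings.
Horizontal run for 907 mm of rise at 1:15 is 907 × 15 = 13605 mm.
Intermediate landings: 2 × 1500 = 3000 mm.
Total developed length = 13605 + 3000 = 16605 mm.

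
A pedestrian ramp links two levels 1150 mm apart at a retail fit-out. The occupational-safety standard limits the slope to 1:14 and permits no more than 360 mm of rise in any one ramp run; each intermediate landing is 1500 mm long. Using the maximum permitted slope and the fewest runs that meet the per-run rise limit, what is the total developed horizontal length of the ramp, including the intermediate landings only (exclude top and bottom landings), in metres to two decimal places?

20.60 m

1150 / 360 = 3.194 → round up to 4 ramp runs. That means 3 intermediate landings.
Horizontal run for 1150 mm of rise at 1:14 is 1150 × 14 = 16100 mm.
3 intermediate landings contribute 3 × 1500 = 4500 mm.
Total developed length = 16100 + 4500 = 20600 mm.
= 20.60 m.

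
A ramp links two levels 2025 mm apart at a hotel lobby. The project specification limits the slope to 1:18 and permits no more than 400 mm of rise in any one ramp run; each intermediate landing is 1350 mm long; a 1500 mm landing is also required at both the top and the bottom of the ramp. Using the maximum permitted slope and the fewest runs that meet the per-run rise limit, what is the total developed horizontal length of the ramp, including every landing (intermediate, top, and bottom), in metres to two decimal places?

46.20 m

At most 400 each: 2025/400 = 5.06, giving 6 ramp runs. That means 5 intermediate landings.
Ramp run (horizontal) at 1:18: 2025 × 18 = 36450 mm.
5 intermediate landings contribute 5 × 1350 = 6750 mm.
Top and bottom landings: 2 × 1500 = 3000 mm.
Total = 36450 + 6750 + 3000 = 46200 mm.
= 46.20 m.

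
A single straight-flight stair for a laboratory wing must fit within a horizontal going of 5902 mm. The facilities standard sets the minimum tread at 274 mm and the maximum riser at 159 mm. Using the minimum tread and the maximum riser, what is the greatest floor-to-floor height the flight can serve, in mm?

Treads that fit: ⌊5902 / 274⌋ = 21.
Risers = treads + 1 = 22.
Maximum height = 22 × 159 = 3498 mm.

3498 mm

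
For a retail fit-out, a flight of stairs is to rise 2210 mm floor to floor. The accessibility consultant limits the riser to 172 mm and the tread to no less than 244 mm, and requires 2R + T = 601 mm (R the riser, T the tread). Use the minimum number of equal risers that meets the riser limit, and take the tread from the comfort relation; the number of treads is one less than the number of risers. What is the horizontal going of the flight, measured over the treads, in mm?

2210 / 172 = 12.85, so 13 risers are needed.
R = 2210 ÷ 13 = 170 mm.
From 2R + T = 601: T = 601 − 340 = 261 mm.
Treads = 13 − 1 = 12; going = 12 × 261 = 3132 mm.

3132 mm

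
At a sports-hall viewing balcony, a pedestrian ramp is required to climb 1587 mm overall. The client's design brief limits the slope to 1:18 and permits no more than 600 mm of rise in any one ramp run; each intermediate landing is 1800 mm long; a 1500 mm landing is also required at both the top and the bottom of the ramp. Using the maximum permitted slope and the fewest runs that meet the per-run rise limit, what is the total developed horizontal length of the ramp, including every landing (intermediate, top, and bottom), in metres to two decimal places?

35.17 m

1587 / 600 = 2.65, so 3 ramp runs are needed. That means 2 intermediate landings.
Horizontal run for 1587 mm of rise at 1:18 is 1587 × 18 = 28566 mm.
Intermediate landings: 2 × 1800 = 3600 mm.
Top and bottom landings: 2 × 1500 = 3000 mm.
Total = 28566 + 3600 + 3000 = 35166 mm.
= 35.17 m.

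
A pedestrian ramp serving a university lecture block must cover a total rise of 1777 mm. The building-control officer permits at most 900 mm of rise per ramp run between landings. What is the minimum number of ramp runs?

2 runs

1777 / 900 = 1.97, so 2 ramp runs are needed.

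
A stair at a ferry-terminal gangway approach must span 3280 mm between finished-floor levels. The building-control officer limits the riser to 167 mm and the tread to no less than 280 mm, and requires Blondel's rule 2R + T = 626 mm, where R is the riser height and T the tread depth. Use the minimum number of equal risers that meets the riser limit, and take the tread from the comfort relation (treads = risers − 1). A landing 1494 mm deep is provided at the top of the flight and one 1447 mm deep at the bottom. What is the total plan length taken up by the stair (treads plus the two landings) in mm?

⌈3280/167⌉ = 20 risers.
R = 3280 ÷ 20 = 164 mm.
T = 626 − 2·164 = 298 mm, which satisfies the 280 mm minimum.
Going = (20 − 1) × 298 = 5662 mm.
Add landings: 5662 + 1494 + 1447 = 8603 mm.

8603 mm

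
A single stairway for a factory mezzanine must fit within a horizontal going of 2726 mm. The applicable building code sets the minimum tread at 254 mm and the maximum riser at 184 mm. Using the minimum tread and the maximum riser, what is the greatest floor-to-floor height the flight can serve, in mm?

Treads that fit: ⌊2726 / 254⌋ = 10.
Risers = treads + 1 = 11.
Maximum height = 11 × 184 = 2024 mm.

2024 mm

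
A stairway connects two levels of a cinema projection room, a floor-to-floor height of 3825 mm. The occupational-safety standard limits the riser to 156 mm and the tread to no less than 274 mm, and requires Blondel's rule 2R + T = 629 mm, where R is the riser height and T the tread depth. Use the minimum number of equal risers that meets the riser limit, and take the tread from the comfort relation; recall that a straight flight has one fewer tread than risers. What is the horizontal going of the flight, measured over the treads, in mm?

7752 mm

⌈3825/156⌉ = 25 risers.
Riser R = 3825 / 25 = 153 mm, within the 156 mm limit.
From 2R + T = 629: T = 629 − 306 = 323 mm.
25 risers give 24 treads; going = 24 × 323 = 7752 mm.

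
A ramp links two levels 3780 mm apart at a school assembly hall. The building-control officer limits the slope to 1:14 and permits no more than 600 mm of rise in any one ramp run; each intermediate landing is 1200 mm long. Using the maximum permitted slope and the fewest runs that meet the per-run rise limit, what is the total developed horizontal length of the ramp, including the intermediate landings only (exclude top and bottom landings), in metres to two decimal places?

60.12 m

At most 600 each: 3780/600 = 6.30, giving 7 ramp runs. That means 6 intermediate landings.
Ramp run (horizontal) at 1:14: 3780 × 14 = 52920 mm.
Intermediate landings: 6 × 1200 = 7200 mm.
Total developed length = 52920 + 7200 = 60120 mm.
= 60.12 m.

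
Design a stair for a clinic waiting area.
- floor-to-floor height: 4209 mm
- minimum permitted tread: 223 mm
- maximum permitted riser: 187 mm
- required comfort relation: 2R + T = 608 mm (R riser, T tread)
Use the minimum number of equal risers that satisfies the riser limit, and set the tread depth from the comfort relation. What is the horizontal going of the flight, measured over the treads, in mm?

5324 mm

⌈4209/187⌉ = 23 risers.
R = 4209 ÷ 23 = 183 mm.
From 2R + T = 608: T = 608 − 366 = 242 mm.
Treads = 23 − 1 = 22; going = 22 × 242 = 5324 mm.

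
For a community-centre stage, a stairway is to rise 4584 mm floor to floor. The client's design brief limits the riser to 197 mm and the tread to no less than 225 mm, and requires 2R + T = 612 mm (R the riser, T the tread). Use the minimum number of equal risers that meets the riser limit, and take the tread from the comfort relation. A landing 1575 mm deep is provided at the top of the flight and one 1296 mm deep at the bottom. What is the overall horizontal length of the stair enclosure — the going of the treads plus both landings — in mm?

4584 / 197 = 23.269 → round up to 24 risers.
Each riser is 4584/24 = 191 mm (≤ 197 mm).
T = 612 − 2·191 = 230 mm, which satisfies the 225 mm minimum.
Going = (24 − 1) × 230 = 5290 mm.
Add landings: 5290 + 1575 + 1296 = 8161 mm.

8161 mm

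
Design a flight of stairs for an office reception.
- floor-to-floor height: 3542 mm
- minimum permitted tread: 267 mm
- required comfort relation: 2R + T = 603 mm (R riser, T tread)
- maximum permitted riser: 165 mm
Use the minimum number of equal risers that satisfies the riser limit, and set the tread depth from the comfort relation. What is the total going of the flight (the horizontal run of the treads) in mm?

5901 mm

⌈3542/165⌉ = 22 risers.
Each riser is 3542/22 = 161 mm (≤ 165 mm).
From 2R + T = 603: T = 603 − 322 = 281 mm.
22 risers give 21 treads; going = 21 × 281 = 5901 mm.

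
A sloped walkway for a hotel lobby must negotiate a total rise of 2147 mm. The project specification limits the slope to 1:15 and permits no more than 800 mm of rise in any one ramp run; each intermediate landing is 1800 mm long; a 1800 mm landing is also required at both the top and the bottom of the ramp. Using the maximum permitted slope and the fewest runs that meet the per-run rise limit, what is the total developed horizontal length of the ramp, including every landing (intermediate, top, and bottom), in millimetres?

39405 mm

At most 800 each: 2147/800 = 2.68, giving 3 ramp runs. That means 2 intermediate landings.
Horizontal run for 2147 mm of rise at 1:15 is 2147 × 15 = 32205 mm.
Intermediate landings: 2 × 1800 = 3600 mm.
Top and bottom landings: 2 × 1800 = 3600 mm.
Total = 32205 + 3600 + 3600 = 39405 mm.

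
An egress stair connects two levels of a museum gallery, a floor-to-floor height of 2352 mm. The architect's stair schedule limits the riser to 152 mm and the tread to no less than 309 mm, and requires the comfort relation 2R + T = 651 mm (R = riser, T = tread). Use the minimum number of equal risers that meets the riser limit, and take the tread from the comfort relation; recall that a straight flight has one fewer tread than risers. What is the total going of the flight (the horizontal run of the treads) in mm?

5355 mm

2352 / 152 = 15.474 → round up to 16 risers.
R = 2352 ÷ 16 = 147 mm.
From 2R + T = 651: T = 651 − 294 = 357 mm.
Treads = 16 − 1 = 15; going = 15 × 357 = 5355 mm.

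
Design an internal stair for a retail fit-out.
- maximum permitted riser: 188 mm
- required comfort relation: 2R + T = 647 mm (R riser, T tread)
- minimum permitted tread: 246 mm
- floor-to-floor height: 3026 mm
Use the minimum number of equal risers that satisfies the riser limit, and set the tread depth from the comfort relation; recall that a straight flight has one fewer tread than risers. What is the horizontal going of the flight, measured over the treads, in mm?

3026 / 188 = 16.096 → round up to 17 risers.
R = 3026 ÷ 17 = 178 mm.
From 2R + T = 647: T = 647 − 356 = 291 mm.
17 risers give 16 treads; going = 16 × 291 = 4656 mm.

4656 mm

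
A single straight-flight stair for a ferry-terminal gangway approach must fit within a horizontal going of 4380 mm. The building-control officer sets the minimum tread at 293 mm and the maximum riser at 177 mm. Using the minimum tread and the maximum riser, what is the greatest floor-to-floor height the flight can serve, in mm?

2655 mm

4380 / 293 = 14.95, so 14 treads fit.
Risers = treads + 1 = 15.
Maximum height = 15 × 177 = 2655 mm.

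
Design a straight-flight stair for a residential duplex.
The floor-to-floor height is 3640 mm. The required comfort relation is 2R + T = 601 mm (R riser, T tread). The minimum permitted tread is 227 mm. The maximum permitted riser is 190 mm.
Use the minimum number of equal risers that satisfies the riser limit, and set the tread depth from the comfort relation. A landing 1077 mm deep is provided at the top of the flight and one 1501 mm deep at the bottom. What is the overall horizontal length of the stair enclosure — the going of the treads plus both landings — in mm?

3640 / 190 = 19.158 → round up to 20 risers.
Riser R = 3640 / 20 = 182 mm, within the 190 mm limit.
From 2R + T = 601: T = 601 − 364 = 237 mm.
Going = (20 − 1) × 237 = 4503 mm.
Add landings: 4503 + 1077 + 1501 = 7081 mm.

7081 mm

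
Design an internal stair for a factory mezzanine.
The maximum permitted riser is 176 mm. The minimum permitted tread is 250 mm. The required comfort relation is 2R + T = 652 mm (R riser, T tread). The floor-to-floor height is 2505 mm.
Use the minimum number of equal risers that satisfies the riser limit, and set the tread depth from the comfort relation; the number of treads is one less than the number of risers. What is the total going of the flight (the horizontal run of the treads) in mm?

4452 mm

⌈2505/176⌉ = 15 risers.
R = 2505 ÷ 15 = 167 mm.
From 2R + T = 652: T = 652 − 334 = 318 mm.
Treads = 15 − 1 = 14; going = 14 × 318 = 4452 mm.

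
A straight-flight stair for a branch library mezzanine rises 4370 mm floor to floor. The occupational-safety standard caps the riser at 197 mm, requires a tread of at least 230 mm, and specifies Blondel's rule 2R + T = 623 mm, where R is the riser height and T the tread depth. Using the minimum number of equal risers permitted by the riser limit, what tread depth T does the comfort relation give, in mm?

⌈4370/197⌉ = 23 risers.
Riser R = 4370 / 23 = 190 mm, within the 197 mm limit.
T = 623 − 2·190 = 243 mm, which satisfies the 230 mm minimum.

243 mm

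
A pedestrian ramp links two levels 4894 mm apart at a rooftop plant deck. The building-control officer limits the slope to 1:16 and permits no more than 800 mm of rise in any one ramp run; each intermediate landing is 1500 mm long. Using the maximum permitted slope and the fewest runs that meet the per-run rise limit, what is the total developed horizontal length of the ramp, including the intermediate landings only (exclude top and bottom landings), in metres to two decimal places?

4894 / 800 = 6.117 → round up to 7 ramp runs. That means 6 intermediate landings.
Ramp run (horizontal) at 1:16: 4894 × 16 = 78304 mm.
Intermediate landings: 6 × 1500 = 9000 mm.
Developed length = 78304 + 9000 = 87304 mm.
= 87.30 m.

87.30 m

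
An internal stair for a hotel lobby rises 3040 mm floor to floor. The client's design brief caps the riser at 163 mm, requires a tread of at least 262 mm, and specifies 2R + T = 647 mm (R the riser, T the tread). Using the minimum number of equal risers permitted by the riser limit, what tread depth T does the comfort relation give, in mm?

3040 / 163 = 18.65, so 19 risers are needed.
R = 3040 ÷ 19 = 160 mm.
Tread T = 647 − 2 × 160 = 327 mm (≥ 262 mm).

327 mm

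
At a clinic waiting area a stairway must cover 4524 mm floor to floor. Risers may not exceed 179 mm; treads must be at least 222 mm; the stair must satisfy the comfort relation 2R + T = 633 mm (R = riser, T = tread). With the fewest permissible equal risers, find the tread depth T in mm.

285 mm

At most 179 each: 4524/179 = 25.27, giving 26 risers.
R = 4524 ÷ 26 = 174 mm.
Tread T = 633 − 2 × 174 = 285 mm (≥ 222 mm).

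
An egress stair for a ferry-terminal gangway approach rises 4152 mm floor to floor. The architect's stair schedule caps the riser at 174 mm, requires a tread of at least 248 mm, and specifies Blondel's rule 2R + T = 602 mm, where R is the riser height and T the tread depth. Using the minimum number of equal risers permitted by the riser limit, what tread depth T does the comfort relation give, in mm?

⌈4152/174⌉ = 24 risers.
R = 4152 ÷ 24 = 173 mm.
Tread T = 602 − 2 × 173 = 256 mm (≥ 248 mm).

256 mm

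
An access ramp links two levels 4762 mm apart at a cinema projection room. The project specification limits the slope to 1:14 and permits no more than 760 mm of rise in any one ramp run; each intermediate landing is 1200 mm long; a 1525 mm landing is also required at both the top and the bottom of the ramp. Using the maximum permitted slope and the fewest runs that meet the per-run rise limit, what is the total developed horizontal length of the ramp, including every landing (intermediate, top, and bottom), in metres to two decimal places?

76.92 m

At most 760 each: 4762/760 = 6.27, giving 7 ramp runs. That means 6 intermediate landings.
Horizontal run for 4762 mm of rise at 1:14 is 4762 × 14 = 66668 mm.
Intermediate landings: 6 × 1200 = 7200 mm.
Top and bottom landings: 2 × 1525 = 3050 mm.
Total = 66668 + 7200 + 3050 = 76918 mm.
= 76.92 m.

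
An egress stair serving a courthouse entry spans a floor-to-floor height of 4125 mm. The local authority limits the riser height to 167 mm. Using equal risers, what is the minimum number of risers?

⌈4125/167⌉ = 25 risers.

25 risers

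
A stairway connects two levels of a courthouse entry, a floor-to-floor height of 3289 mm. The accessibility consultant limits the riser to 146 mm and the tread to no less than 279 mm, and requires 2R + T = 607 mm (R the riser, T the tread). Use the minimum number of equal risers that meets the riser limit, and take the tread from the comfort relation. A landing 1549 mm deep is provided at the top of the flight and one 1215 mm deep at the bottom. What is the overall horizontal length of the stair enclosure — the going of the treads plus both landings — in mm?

⌈3289/146⌉ = 23 risers.
Each riser is 3289/23 = 143 mm (≤ 146 mm).
From 2R + T = 607: T = 607 − 286 = 321 mm.
Going = (23 − 1) × 321 = 7062 mm.
Enclosure = 7062 + 1549 + 1215 = 9826 mm.

9826 mm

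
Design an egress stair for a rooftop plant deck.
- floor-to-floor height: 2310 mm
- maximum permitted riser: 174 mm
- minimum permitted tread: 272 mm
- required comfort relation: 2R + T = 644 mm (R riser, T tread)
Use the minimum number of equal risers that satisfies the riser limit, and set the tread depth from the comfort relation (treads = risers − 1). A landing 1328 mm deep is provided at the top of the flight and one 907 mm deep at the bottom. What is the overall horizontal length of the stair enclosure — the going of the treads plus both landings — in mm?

6317 mm

At most 174 each: 2310/174 = 13.28, giving 14 risers.
Each riser is 2310/14 = 165 mm (≤ 174 mm).
From 2R + T = 644: T = 644 − 330 = 314 mm.
Going = (14 − 1) × 314 = 4082 mm.
Add landings: 4082 + 1328 + 907 = 6317 mm.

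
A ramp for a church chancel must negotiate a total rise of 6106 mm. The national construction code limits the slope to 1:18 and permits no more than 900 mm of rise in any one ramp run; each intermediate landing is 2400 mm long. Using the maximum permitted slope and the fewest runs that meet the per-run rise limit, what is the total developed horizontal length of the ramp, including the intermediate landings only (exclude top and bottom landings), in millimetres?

124308 mm

6106 / 900 = 6.784 → round up to 7 ramp runs. That means 6 intermediate landings.
Horizontal run for 6106 mm of rise at 1:18 is 6106 × 18 = 109908 mm.
Intermediate landings: 6 × 2400 = 14400 mm.
Total developed length = 109908 + 14400 = 124308 mm.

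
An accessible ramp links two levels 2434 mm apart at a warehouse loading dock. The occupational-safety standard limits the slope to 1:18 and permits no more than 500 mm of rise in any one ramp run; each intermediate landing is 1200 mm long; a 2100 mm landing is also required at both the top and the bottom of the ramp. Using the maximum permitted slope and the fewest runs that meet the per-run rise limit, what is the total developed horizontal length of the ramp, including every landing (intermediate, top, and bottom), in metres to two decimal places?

⌈2434/500⌉ = 5 ramp runs. That means 4 intermediate landings.
Ramp run (horizontal) at 1:18: 2434 × 18 = 43812 mm.
Intermediate landings: 4 × 1200 = 4800 mm.
Top and bottom landings: 2 × 2100 = 4200 mm.
Total = 43812 + 4800 + 4200 = 52812 mm.
= 52.81 m.

52.81 m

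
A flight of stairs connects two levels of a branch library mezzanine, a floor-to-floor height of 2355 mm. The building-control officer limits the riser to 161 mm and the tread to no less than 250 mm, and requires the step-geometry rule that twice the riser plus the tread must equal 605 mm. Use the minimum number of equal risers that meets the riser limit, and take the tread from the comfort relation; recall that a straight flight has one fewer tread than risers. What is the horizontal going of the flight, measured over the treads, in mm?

2355 / 161 = 14.627 → round up to 15 risers.
R = 2355 ÷ 15 = 157 mm.
From 2R + T = 605: T = 605 − 314 = 291 mm.
15 risers give 14 treads; going = 14 × 291 = 4074 mm.

4074 mm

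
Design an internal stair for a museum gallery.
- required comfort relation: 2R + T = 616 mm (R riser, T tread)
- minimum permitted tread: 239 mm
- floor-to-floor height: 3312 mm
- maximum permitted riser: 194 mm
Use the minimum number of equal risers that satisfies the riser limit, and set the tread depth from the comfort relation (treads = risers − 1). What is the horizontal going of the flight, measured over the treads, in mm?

4216 mm

3312 / 194 = 17.07, so 18 risers are needed.
R = 3312 ÷ 18 = 184 mm.
From 2R + T = 616: T = 616 − 368 = 248 mm.
18 risers give 17 treads; going = 17 × 248 = 4216 mm.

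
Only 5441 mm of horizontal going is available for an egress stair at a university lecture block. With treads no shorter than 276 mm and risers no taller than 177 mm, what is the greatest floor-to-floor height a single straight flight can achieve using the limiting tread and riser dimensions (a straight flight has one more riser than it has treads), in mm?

Treads that fit: ⌊5441 / 276⌋ = 19.
Risers = treads + 1 = 20.
Maximum height = 20 × 177 = 3540 mm.

3540 mm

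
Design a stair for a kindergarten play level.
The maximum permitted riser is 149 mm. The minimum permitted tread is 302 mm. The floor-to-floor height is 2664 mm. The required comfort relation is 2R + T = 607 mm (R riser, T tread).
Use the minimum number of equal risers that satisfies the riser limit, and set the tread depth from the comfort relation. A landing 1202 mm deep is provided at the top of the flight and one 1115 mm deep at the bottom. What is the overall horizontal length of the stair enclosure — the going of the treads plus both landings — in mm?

7604 mm

2664 / 149 = 17.88, so 18 risers are needed.
Riser R = 2664 / 18 = 148 mm, within the 149 mm limit.
Tread T = 607 − 2 × 148 = 311 mm (≥ 302 mm).
Going = (18 − 1) × 311 = 5287 mm.
Add landings: 5287 + 1202 + 1115 = 7604 mm.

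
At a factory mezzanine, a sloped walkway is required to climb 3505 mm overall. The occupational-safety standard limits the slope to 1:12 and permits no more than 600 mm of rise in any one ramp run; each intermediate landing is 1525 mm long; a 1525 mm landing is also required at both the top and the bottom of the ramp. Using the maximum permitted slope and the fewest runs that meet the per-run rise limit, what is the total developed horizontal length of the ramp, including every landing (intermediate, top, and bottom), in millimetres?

52735 mm

3505 / 600 = 5.842 → round up to 6 ramp runs. That means 5 intermediate landings.
Horizontal run for 3505 mm of rise at 1:12 is 3505 × 12 = 42060 mm.
5 intermediate landings contribute 5 × 1525 = 7625 mm.
Top and bottom landings: 2 × 1525 = 3050 mm.
Total = 42060 + 7625 + 3050 = 52735 mm.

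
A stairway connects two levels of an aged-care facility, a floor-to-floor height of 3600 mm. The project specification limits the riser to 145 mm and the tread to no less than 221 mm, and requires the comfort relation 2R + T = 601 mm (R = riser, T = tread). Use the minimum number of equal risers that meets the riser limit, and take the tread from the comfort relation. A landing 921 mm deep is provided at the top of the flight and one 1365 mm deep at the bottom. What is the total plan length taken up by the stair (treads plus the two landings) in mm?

9798 mm

3600 / 145 = 24.83, so 25 risers are needed.
R = 3600 ÷ 25 = 144 mm.
Tread T = 601 − 2 × 144 = 313 mm (≥ 221 mm).
Treads = 25 − 1 = 24; going = 24 × 313 = 7512 mm.
Enclosure = 7512 + 921 + 1365 = 9798 mm.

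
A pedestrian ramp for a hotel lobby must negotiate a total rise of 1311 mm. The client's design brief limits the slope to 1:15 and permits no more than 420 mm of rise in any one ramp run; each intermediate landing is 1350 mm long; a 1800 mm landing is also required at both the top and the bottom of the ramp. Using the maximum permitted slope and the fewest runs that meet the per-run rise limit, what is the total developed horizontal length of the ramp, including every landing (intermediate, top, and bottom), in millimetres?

27315 mm

1311 / 420 = 3.121 → round up to 4 ramp runs. That means 3 intermediate landings.
Horizontal run for 1311 mm of rise at 1:15 is 1311 × 15 = 19665 mm.
Intermediate landings: 3 × 1350 = 4050 mm.
Top and bottom landings: 2 × 1800 = 3600 mm.
Total = 19665 + 4050 + 3600 = 27315 mm.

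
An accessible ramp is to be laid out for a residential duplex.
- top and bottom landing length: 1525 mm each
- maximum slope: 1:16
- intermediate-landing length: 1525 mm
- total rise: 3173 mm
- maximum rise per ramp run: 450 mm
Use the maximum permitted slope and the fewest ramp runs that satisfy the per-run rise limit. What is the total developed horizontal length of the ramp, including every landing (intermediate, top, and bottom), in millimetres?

3173 / 450 = 7.05, so 8 ramp runs are needed. That means 7 intermediate landings.
Horizontal run for 3173 mm of rise at 1:16 is 3173 × 16 = 50768 mm.
Intermediate landings: 7 × 1525 = 10675 mm.
Top and bottom landings: 2 × 1525 = 3050 mm.
Total = 50768 + 10675 + 3050 = 64493 mm.

64493 mm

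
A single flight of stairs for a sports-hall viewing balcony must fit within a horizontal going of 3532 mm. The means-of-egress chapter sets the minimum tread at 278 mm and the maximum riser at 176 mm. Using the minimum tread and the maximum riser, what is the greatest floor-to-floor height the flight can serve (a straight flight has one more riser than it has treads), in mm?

3532 / 278 = 12.71, so 12 treads fit.
Risers = treads + 1 = 13.
Maximum height = 13 × 176 = 2288 mm.

2288 mm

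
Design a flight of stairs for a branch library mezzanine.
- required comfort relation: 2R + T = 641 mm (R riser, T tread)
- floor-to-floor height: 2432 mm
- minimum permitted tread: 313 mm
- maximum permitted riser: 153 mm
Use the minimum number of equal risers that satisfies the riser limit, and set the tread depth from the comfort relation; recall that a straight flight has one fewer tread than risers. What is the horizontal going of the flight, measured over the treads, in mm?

2432 / 153 = 15.90, so 16 risers are needed.
Each riser is 2432/16 = 152 mm (≤ 153 mm).
Tread T = 641 − 2 × 152 = 337 mm (≥ 313 mm).
Treads = 16 − 1 = 15; going = 15 × 337 = 5055 mm.

5055 mm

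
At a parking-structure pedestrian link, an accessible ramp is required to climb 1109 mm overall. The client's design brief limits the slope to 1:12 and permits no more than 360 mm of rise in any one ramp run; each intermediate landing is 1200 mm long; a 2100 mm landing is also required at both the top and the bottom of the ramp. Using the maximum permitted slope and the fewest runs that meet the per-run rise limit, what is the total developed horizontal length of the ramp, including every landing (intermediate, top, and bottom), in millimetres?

At most 360 each: 1109/360 = 3.08, giving 4 ramp runs. That means 3 intermediate landings.
Ramp run (horizontal) at 1:12: 1109 × 12 = 13308 mm.
Intermediate landings: 3 × 1200 = 3600 mm.
Top and bottom landings: 2 × 2100 = 4200 mm.
Total = 13308 + 3600 + 4200 = 21108 mm.

21108 mm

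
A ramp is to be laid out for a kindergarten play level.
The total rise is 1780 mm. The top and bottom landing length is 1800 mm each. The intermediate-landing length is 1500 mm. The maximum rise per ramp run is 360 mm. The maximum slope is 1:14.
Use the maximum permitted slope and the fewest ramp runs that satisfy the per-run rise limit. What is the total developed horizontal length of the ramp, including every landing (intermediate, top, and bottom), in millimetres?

34520 mm

At most 360 each: 1780/360 = 4.94, giving 5 ramp runs. That means 4 intermediate landings.
Ramp run (horizontal) at 1:14: 1780 × 14 = 24920 mm.
Intermediate landings: 4 × 1500 = 6000 mm.
Top and bottom landings: 2 × 1800 = 3600 mm.
Total = 24920 + 6000 + 3600 = 34520 mm.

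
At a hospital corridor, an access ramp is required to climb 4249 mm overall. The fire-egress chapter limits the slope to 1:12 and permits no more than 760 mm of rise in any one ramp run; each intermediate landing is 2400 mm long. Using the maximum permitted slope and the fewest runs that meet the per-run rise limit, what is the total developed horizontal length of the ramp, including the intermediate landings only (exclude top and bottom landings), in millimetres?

4249 / 760 = 5.59, so 6 ramp runs are needed. That means 5 intermediate landings.
Horizontal run for 4249 mm of rise at 1:12 is 4249 × 12 = 50988 mm.
5 intermediate landings contribute 5 × 2400 = 12000 mm.
Developed length = 50988 + 12000 = 62988 mm.

62988 mm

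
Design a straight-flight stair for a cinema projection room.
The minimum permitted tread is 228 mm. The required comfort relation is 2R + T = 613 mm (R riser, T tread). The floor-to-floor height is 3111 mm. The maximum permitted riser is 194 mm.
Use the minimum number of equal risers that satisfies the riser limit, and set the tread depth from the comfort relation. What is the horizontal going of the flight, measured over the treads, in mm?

⌈3111/194⌉ = 17 risers.
Riser R = 3111 / 17 = 183 mm, within the 194 mm limit.
T = 613 − 2·183 = 247 mm, which satisfies the 228 mm minimum.
Treads = 17 − 1 = 16; going = 16 × 247 = 3952 mm.

3952 mm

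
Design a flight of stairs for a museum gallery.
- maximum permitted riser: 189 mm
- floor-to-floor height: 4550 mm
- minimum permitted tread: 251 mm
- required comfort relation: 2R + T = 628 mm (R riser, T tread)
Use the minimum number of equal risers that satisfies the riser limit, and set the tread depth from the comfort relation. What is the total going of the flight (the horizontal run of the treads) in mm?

4550 / 189 = 24.07, so 25 risers are needed.
R = 4550 ÷ 25 = 182 mm.
Tread T = 628 − 2 × 182 = 264 mm (≥ 251 mm).
25 risers give 24 treads; going = 24 × 264 = 6336 mm.

6336 mm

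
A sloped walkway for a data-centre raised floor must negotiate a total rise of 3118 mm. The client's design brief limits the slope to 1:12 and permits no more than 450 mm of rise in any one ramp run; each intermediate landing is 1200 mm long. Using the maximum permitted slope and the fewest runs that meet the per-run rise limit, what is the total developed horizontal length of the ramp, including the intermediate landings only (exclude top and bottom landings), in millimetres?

⌈3118/450⌉ = 7 ramp runs. That means 6 intermediate landings.
Horizontal run for 3118 mm of rise at 1:12 is 3118 × 12 = 37416 mm.
Intermediate landings: 6 × 1200 = 7200 mm.
Total developed length = 37416 + 7200 = 44616 mm.

44616 mm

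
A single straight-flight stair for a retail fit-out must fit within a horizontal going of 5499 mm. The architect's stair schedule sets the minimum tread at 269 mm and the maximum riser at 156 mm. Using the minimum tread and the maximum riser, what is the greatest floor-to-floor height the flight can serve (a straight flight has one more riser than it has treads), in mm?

3276 mm

Treads that fit: ⌊5499 / 269⌋ = 20.
Risers = treads + 1 = 21.
Maximum height = 21 × 156 = 3276 mm.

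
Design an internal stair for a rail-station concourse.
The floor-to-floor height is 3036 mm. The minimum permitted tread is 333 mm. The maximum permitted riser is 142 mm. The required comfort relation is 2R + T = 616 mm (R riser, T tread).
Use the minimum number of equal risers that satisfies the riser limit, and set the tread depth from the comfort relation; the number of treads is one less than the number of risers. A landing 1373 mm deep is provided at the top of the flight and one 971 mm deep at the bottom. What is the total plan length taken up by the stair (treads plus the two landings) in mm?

9484 mm

⌈3036/142⌉ = 22 risers.
Riser R = 3036 / 22 = 138 mm, within the 142 mm limit.
From 2R + T = 616: T = 616 − 276 = 340 mm.
22 risers give 21 treads; going = 21 × 340 = 7140 mm.
Add landings: 7140 + 1373 + 971 = 9484 mm.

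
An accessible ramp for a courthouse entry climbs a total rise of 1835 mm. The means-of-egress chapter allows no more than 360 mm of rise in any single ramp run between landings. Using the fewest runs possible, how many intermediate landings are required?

⌈1835/360⌉ = 6 ramp runs.
6 runs are separated by 5 intermediate landings.

5 intermediate landings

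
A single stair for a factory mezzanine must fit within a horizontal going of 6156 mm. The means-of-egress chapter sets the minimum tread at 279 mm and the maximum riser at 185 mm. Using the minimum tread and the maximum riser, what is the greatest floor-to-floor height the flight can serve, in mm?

4255 mm

6156 / 279 = 22.06, so 22 treads fit.
Risers = treads + 1 = 23.
Maximum height = 23 × 185 = 4255 mm.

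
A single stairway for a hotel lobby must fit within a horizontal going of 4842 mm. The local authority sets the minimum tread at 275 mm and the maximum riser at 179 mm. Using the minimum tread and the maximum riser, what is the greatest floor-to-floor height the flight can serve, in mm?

3222 mm

Treads that fit: ⌊4842 / 275⌋ = 17.
Risers = treads + 1 = 18.
Maximum height = 18 × 179 = 3222 mm.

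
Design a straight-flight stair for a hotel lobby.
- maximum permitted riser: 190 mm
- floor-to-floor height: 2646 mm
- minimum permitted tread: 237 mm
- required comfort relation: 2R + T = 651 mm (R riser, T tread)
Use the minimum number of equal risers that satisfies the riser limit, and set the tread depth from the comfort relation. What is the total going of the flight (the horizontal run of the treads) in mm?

2646 / 190 = 13.93, so 14 risers are needed.
Each riser is 2646/14 = 189 mm (≤ 190 mm).
T = 651 − 2·189 = 273 mm, which satisfies the 237 mm minimum.
Treads = 14 − 1 = 13; going = 13 × 273 = 3549 mm.

3549 mm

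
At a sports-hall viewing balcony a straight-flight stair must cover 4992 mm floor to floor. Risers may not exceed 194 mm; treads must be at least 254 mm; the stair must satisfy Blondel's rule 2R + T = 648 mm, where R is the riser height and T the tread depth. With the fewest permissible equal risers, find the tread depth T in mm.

⌈4992/194⌉ = 26 risers.
R = 4992 ÷ 26 = 192 mm.
Tread T = 648 − 2 × 192 = 264 mm (≥ 254 mm).

264 mm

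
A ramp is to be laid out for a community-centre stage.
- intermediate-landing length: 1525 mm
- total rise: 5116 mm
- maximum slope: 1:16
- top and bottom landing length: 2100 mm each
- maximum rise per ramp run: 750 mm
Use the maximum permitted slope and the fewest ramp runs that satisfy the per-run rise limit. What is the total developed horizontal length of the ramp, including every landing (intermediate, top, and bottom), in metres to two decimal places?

At most 750 each: 5116/750 = 6.82, giving 7 ramp runs. That means 6 intermediate landings.
Horizontal run for 5116 mm of rise at 1:16 is 5116 × 16 = 81856 mm.
Intermediate landings: 6 × 1525 = 9150 mm.
Top and bottom landings: 2 × 2100 = 4200 mm.
Total = 81856 + 9150 + 4200 = 95206 mm.
= 95.21 m.

95.21 m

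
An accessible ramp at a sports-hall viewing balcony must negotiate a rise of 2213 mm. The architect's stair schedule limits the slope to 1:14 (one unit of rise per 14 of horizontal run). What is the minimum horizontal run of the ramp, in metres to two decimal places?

30.98 m

Run = rise × 14 = 2213 × 14 = 30982 mm.
30982 mm = 30.98 m.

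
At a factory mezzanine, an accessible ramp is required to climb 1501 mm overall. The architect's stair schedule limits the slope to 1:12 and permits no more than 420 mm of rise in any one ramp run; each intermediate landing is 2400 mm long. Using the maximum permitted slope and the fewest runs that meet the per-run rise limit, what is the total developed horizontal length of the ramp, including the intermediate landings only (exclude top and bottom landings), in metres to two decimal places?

1501 / 420 = 3.57, so 4 ramp runs are needed. That means 3 intermediate landings.
Ramp run (horizontal) at 1:12: 1501 × 12 = 18012 mm.
Intermediate landings: 3 × 2400 = 7200 mm.
Total developed length = 18012 + 7200 = 25212 mm.
= 25.21 m.

25.21 m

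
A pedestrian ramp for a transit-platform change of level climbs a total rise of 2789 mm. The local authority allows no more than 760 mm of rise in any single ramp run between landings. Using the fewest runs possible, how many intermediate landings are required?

3 intermediate landings

⌈2789/760⌉ = 4 ramp runs.
4 runs are separated by 3 intermediate landings.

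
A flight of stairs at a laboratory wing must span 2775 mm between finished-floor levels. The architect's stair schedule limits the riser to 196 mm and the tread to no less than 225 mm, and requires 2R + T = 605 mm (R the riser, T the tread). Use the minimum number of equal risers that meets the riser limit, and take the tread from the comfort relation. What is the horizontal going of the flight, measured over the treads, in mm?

3290 mm

At most 196 each: 2775/196 = 14.16, giving 15 risers.
R = 2775 ÷ 15 = 185 mm.
Tread T = 605 − 2 × 185 = 235 mm (≥ 225 mm).
Going = (15 − 1) × 235 = 3290 mm.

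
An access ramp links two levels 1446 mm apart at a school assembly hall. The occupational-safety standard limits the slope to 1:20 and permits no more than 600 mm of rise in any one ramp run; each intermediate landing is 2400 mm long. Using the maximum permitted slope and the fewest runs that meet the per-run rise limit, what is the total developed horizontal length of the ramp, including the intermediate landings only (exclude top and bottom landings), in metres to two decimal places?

33.72 m

At most 600 each: 1446/600 = 2.41, giving 3 ramp runs. That means 2 intermediate landings.
Horizontal run for 1446 mm of rise at 1:20 is 1446 × 20 = 28920 mm.
Intermediate landings: 2 × 2400 = 4800 mm.
Total developed length = 28920 + 4800 = 33720 mm.
= 33.72 m.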